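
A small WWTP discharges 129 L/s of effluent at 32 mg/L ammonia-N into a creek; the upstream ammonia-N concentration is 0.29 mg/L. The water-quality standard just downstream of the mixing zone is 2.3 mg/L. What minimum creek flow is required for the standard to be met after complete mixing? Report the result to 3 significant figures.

Set C_mix = 2.3: (Q·0.2900 + 129.0·32.00) / (Q + 129.0) = 2.3
→ Q = 129.0·(32.00 − 2.3)/(2.3 − 0.2900) = 1906 L/s.

1910 L/s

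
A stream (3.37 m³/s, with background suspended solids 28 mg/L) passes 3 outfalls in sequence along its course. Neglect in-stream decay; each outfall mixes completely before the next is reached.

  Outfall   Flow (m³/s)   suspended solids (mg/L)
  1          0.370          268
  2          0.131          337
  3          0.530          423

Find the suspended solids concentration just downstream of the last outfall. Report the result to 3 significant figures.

Below outfall 1: Q → 3.740 m³/s, C = (3.370·28.00 + 0.3700·268.0)/3.740 = 51.74 mg/L.
Below outfall 2: Q → 3.871 m³/s, C = (3.740·51.74 + 0.1310·337.0)/3.871 = 61.40 mg/L.
Below outfall 3: Q → 4.401 m³/s, C = (3.871·61.40 + 0.5300·423.0)/4.401 = 104.9 mg/L.

105 mg/L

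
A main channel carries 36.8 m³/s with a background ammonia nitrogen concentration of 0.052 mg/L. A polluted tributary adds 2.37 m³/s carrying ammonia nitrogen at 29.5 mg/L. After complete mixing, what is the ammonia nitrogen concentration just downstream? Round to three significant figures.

1.83 mg/L

Mass balance: C = (36.80·0.05200 + 2.370·29.50) / 39.17 = 71.83/39.17 = 1.834 mg/L.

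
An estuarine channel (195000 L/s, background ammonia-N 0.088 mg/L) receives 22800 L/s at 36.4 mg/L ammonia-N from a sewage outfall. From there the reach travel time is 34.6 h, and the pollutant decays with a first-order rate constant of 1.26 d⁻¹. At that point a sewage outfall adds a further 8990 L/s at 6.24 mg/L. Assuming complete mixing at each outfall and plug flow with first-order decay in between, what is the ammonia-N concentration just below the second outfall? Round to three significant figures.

Flow-weighted average: C = (195000·0.08800 + 22800·36.40) / 217800 = 847100/217800 = 3.889 mg/L; combined flow 217800 L/s.
Applying C = C₀e^(−kt): 3.889 × 0.1626 = 0.6324 mg/L.
Second outfall: C = (217800·0.6324 + 8990·6.240)/226800 = 0.8547 mg/L.

0.855 mg/L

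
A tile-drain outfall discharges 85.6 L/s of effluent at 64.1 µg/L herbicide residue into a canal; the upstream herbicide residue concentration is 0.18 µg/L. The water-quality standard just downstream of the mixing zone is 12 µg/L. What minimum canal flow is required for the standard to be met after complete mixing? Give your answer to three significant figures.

377 L/s

Set C_mix = 12: (Q·0.1800 + 85.60·64.10) / (Q + 85.60) = 12
→ Q = 85.60·(64.10 − 12)/(12 − 0.1800) = 377.3 L/s.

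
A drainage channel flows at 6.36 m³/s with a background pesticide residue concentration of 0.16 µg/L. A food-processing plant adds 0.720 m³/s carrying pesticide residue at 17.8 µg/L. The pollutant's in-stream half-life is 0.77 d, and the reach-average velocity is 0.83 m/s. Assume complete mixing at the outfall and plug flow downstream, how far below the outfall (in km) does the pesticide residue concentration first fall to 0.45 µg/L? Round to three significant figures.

117 km

Mixed concentration C = ΣQC/ΣQ = (6.360·0.1600 + 0.7200·17.80) / 7.080 = 13.83/7.080 = 1.954 µg/L.
Half-life 0.77 d → k = ln 2 / 0.77 = 0.9002 d⁻¹.
Set 1.954·exp(−k·t) = 0.45 → t = ln(1.954/0.45)/k = 140900 s = 39.15 h.
Distance = v·t = 0.83·140900 = 117000 m = 117.0 km.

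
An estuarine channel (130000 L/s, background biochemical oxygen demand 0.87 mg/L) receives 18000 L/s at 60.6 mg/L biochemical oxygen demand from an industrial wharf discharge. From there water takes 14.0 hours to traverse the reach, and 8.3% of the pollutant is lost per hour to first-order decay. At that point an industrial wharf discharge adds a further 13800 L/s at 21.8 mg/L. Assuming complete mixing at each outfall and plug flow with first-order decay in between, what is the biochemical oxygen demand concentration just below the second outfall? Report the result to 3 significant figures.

Mixed concentration C = ΣQC/ΣQ = (130000·0.8700 + 18000·60.60) / 148000 = 1204000/148000 = 8.134 mg/L; combined flow 148000 L/s.
8.3%/h lost → k = −ln(1 − 0.083) = 0.08665 h⁻¹.
Decay over the reach: 8.134·exp(−kt) = 8.134·0.2973 = 2.418 mg/L.
Second outfall: C = (148000·2.418 + 13800·21.80)/161800 = 4.071 mg/L.

4.07 mg/L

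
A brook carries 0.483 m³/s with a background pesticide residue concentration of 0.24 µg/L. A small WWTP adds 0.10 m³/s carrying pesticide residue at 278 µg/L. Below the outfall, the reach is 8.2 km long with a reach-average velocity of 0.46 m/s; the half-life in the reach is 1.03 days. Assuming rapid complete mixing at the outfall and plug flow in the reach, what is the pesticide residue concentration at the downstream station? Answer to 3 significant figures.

Flow-weighted average: C = (0.4830·0.2400 + 0.1000·278.0) / 0.5830 = 27.92/0.5830 = 47.88 µg/L.
Travel time t = 8.2·1000 / 0.46 = 17830 s = 4.952 h.
Half-life 1.03 d → k = ln 2 / 1.03 = 0.6730 d⁻¹.
First-order decay: C = 47.88·exp(−k·t) = 47.88·0.8704 = 41.68 µg/L.

41.7 µg/L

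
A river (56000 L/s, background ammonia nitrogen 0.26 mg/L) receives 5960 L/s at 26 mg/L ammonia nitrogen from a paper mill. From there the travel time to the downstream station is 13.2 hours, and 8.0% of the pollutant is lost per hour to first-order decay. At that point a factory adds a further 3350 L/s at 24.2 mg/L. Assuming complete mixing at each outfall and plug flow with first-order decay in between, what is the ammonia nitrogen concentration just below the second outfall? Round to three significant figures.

2.10 mg/L

Flow-weighted average: C = (56000·0.2600 + 5960·26.00) / 61960 = 169500/61960 = 2.736 mg/L; combined flow 61960 L/s.
8.0%/h lost → k = −ln(1 − 0.08) = 0.08338 h⁻¹.
First-order decay: C = 2.736·exp(−k·t) = 2.736·0.3327 = 0.9101 mg/L.
Second outfall: C = (61960·0.9101 + 3350·24.20)/65310 = 2.105 mg/L.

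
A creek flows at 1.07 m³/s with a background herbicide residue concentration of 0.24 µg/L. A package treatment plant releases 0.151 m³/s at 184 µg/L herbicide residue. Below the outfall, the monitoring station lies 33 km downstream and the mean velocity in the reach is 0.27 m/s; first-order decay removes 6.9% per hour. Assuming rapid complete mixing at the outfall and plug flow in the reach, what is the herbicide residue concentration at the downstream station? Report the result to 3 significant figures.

2.03 µg/L

Mass balance: C = (1.070·0.2400 + 0.1510·184.0) / 1.221 = 28.04/1.221 = 22.97 µg/L.
Travel time t = 33·1000 / 0.27 = 122200 s = 33.95 h.
6.9%/h lost → k = −ln(1 − 0.069) = 0.07150 h⁻¹.
After decay, C = 22.97 × e^(−kt) = 22.97 × 0.08827 = 2.027 µg/L.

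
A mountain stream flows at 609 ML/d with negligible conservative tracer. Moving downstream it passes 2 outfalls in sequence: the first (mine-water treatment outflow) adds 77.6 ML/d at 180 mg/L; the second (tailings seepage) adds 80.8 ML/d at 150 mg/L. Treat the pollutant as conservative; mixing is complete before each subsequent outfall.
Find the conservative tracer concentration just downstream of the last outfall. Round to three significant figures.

34.0 mg/L

Outfall 1: combined Q = 686.6 ML/d; C = (609.0·0 + 77.60·180.0)/686.6 = 20.34 mg/L.
Outfall 2: combined Q = 767.4 ML/d; C = (686.6·20.34 + 80.80·150.0)/767.4 = 34.00 mg/L.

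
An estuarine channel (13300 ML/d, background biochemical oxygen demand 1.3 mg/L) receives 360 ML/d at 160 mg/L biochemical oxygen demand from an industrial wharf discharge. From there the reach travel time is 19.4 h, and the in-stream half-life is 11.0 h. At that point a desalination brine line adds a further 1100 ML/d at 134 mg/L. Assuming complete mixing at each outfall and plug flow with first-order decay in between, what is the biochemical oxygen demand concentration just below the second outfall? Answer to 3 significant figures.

Mixed concentration C = ΣQC/ΣQ = (13300·1.300 + 360.0·160.0) / 13660 = 74890/13660 = 5.482 mg/L; combined flow 13660 ML/d.
Half-life 11.0 h → k = ln 2 / 11.0 = 0.06301 h⁻¹ = 1.512 d⁻¹.
Applying C = C₀e^(−kt): 5.482 × 0.2945 = 1.615 mg/L.
Second outfall: C = (13660·1.615 + 1100·134.0)/14760 = 11.48 mg/L.

11.5 mg/L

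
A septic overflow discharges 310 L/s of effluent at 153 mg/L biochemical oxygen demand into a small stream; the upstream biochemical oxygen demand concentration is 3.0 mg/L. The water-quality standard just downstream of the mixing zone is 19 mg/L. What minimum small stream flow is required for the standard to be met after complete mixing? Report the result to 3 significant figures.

2600 L/s

Set C_mix = 19: (Q·3.000 + 310.0·153.0) / (Q + 310.0) = 19
→ Q = 310.0·(153.0 − 19)/(19 − 3.000) = 2596 L/s.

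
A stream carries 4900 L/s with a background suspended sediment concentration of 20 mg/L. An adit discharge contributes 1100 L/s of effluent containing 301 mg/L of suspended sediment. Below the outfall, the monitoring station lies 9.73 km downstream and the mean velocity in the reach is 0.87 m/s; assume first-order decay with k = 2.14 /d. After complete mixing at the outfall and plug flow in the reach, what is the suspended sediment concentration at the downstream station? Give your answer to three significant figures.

54.2 mg/L

After mixing, C = (4900·20.00 + 1100·301.0) / 6000 = 429100/6000 = 71.52 mg/L.
Travel time t = 9.73·1000 / 0.87 = 11180 s = 3.107 h.
First-order decay: C = 71.52·exp(−k·t) = 71.52·0.7580 = 54.21 mg/L.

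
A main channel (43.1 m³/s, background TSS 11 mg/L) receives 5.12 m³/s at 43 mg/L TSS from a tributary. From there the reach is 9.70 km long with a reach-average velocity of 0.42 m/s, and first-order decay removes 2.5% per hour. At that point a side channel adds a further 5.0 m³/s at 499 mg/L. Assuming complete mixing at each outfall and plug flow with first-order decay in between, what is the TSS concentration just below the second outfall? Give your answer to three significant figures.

Conservation of mass: C = (43.10·11.00 + 5.120·43.00) / 48.22 = 694.3/48.22 = 14.40 mg/L; combined flow 48.22 m³/s.
Travel time t = 9.70·1000 / 0.42 = 23100 s = 6.415 h.
2.5%/h lost → k = −ln(1 − 0.025) = 0.02532 h⁻¹.
Applying C = C₀e^(−kt): 14.40 × 0.8501 = 12.24 mg/L.
Second outfall: C = (48.22·12.24 + 5.000·499.0)/53.22 = 57.97 mg/L.

58.0 mg/L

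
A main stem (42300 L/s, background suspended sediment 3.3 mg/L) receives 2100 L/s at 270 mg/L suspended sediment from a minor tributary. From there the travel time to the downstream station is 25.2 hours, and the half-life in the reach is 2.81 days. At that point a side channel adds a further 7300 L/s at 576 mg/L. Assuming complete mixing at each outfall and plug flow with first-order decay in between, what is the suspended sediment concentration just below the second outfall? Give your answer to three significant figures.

91.9 mg/L

Mass balance: C = (42300·3.300 + 2100·270.0) / 44400 = 706600/44400 = 15.91 mg/L; combined flow 44400 L/s.
Half-life 2.81 d → k = ln 2 / 2.81 = 0.2467 d⁻¹.
Applying C = C₀e^(−kt): 15.91 × 0.7718 = 12.28 mg/L.
At the second outfall, C = (44400·12.28 + 7300·576.0) / (44400 + 7300) = 91.88 mg/L.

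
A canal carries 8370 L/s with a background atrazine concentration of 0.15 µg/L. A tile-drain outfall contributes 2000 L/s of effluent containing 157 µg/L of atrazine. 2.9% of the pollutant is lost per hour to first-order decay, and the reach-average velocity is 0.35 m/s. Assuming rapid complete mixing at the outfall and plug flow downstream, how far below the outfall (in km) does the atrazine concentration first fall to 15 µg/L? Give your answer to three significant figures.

Conservation of mass: C = (8370·0.1500 + 2000·157.0) / 10370 = 315300/10370 = 30.40 µg/L.
2.9%/h lost → k = −ln(1 − 0.029) = 0.02943 h⁻¹.
Set 30.40·exp(−k·t) = 15 → t = ln(30.40/15)/k = 86420 s = 24.00 h.
Distance = v·t = 0.35·86420 = 30250 m = 30.25 km.

30.2 km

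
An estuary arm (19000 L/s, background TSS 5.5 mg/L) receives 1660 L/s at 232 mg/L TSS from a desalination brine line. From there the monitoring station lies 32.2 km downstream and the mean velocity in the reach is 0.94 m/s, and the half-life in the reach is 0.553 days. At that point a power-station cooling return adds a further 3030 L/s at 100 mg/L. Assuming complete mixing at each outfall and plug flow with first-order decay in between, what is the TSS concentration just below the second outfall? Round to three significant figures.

Mass balance: C = (19000·5.500 + 1660·232.0) / 20660 = 489600/20660 = 23.70 mg/L; combined flow 20660 L/s.
Travel time t = 32.2·1000 / 0.94 = 34260 s = 9.515 h.
Half-life 0.553 d → k = ln 2 / 0.553 = 1.253 d⁻¹.
Decay over the reach: 23.70·exp(−kt) = 23.70·0.6084 = 14.42 mg/L.
At the second outfall, C = (20660·14.42 + 3030·100.0) / (20660 + 3030) = 25.36 mg/L.

25.4 mg/L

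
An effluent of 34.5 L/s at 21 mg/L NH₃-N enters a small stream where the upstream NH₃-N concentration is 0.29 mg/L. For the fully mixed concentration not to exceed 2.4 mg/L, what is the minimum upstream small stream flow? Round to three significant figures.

Set C_mix = 2.4: (Q·0.2900 + 34.50·21.00) / (Q + 34.50) = 2.4
→ Q = 34.50·(21.00 − 2.4)/(2.4 − 0.2900) = 304.1 L/s.

304 L/s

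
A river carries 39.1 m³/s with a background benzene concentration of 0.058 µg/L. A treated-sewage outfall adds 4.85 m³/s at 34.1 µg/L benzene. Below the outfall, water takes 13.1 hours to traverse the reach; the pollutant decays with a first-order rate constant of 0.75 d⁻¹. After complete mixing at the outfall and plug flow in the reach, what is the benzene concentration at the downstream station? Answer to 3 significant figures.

Conservation of mass: C = (39.10·0.05800 + 4.850·34.10) / 43.95 = 167.7/43.95 = 3.815 µg/L.
Applying C = C₀e^(−kt): 3.815 × 0.6641 = 2.533 µg/L.

2.53 µg/L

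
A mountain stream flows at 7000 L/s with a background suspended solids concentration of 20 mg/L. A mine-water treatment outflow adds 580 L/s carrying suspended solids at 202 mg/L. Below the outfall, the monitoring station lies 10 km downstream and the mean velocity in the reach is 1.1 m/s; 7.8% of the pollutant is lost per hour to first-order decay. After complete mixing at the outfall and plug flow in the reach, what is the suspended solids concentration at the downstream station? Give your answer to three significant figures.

Mass balance: C = (7000·20.00 + 580.0·202.0) / 7580 = 257200/7580 = 33.93 mg/L.
Travel time t = 10·1000 / 1.1 = 9091 s = 2.525 h.
7.8%/h lost → k = −ln(1 − 0.078) = 0.08121 h⁻¹.
First-order decay: C = 33.93·exp(−k·t) = 33.93·0.8146 = 27.64 mg/L.

27.6 mg/L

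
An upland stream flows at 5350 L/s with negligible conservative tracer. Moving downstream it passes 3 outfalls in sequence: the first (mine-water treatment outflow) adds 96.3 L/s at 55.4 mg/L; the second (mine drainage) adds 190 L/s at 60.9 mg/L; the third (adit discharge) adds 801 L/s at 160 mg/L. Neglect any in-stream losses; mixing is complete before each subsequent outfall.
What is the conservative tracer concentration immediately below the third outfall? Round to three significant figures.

After outfall 1: Q = 5350 + 96.30 = 5446 L/s; C = (5350·0 + 96.30·55.40)/5446 = 0.9796 mg/L.
After outfall 2: Q = 5446 + 190.0 = 5636 L/s; C = (5446·0.9796 + 190.0·60.90)/5636 = 2.999 mg/L.
After outfall 3: Q = 5636 + 801.0 = 6437 L/s; C = (5636·2.999 + 801.0·160.0)/6437 = 22.54 mg/L.

22.5 mg/L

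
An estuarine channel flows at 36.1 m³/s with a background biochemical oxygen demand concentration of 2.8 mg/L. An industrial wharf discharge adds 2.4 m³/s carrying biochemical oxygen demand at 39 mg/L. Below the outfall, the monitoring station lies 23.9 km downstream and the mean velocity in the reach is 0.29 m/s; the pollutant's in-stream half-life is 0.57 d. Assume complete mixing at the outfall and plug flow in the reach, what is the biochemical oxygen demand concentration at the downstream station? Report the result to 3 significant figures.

Mixed concentration C = ΣQC/ΣQ = (36.10·2.800 + 2.400·39.00) / 38.50 = 194.7/38.50 = 5.057 mg/L.
Travel time t = 23.9·1000 / 0.29 = 82410 s = 22.89 h.
Half-life 0.57 d → k = ln 2 / 0.57 = 1.216 d⁻¹.
Decay over the reach: 5.057·exp(−kt) = 5.057·0.3135 = 1.585 mg/L.

1.59 mg/L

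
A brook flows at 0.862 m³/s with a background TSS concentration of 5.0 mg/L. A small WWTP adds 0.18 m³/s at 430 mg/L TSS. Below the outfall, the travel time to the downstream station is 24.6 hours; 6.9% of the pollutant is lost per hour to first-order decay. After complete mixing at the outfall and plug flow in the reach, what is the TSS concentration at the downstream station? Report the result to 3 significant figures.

13.5 mg/L

Flow-weighted average: C = (0.8620·5.000 + 0.1800·430.0) / 1.042 = 81.71/1.042 = 78.42 mg/L.
6.9%/h lost → k = −ln(1 − 0.069) = 0.07150 h⁻¹.
Decay over the reach: 78.42·exp(−kt) = 78.42·0.1723 = 13.51 mg/L.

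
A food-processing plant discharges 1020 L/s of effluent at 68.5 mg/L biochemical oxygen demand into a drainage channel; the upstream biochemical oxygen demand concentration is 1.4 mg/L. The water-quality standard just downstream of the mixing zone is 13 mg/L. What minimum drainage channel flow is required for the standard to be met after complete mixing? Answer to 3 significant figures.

Set C_mix = 13: (Q·1.400 + 1020·68.50) / (Q + 1020) = 13
→ Q = 1020·(68.50 − 13)/(13 − 1.400) = 4880 L/s.

4880 L/s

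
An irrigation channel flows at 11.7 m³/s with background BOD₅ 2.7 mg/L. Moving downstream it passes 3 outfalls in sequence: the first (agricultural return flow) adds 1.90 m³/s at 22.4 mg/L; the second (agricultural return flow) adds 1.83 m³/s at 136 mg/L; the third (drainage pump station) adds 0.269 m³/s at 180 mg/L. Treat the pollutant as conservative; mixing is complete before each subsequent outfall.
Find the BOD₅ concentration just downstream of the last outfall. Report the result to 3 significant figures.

Below outfall 1: Q → 13.60 m³/s, C = (11.70·2.700 + 1.900·22.40)/13.60 = 5.452 mg/L.
Below outfall 2: Q → 15.43 m³/s, C = (13.60·5.452 + 1.830·136.0)/15.43 = 20.94 mg/L.
Below outfall 3: Q → 15.70 m³/s, C = (15.43·20.94 + 0.2690·180.0)/15.70 = 23.66 mg/L.

23.7 mg/L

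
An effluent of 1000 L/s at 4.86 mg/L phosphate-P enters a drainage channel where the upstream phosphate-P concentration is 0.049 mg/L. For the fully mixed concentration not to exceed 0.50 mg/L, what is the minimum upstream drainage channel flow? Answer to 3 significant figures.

9670 L/s

Set C_mix = 0.50: (Q·0.04900 + 1000·4.860) / (Q + 1000) = 0.50
→ Q = 1000·(4.860 − 0.50)/(0.50 − 0.04900) = 9667 L/s.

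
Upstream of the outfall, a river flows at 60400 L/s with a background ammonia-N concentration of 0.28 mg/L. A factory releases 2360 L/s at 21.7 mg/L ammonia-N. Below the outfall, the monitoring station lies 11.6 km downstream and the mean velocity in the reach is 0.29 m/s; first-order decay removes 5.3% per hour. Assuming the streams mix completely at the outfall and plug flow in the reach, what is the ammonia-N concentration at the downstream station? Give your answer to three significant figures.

0.593 mg/L

Flow-weighted average: C = (60400·0.2800 + 2360·21.70) / 62760 = 68120/62760 = 1.085 mg/L.
Travel time t = 11.6·1000 / 0.29 = 40000 s = 11.11 h.
5.3%/h lost → k = −ln(1 − 0.053) = 0.05446 h⁻¹.
Applying C = C₀e^(−kt): 1.085 × 0.5460 = 0.5927 mg/L.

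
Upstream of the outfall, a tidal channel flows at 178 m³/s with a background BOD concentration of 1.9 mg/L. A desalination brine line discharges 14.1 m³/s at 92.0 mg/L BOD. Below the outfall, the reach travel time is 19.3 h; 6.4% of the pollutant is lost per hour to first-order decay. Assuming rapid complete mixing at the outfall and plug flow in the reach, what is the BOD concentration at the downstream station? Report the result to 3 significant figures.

Conservation of mass: C = (178.0·1.900 + 14.10·92.00) / 192.1 = 1635/192.1 = 8.513 mg/L.
6.4%/h lost → k = −ln(1 − 0.064) = 0.06614 h⁻¹.
First-order decay: C = 8.513·exp(−k·t) = 8.513·0.2790 = 2.375 mg/L.

2.38 mg/L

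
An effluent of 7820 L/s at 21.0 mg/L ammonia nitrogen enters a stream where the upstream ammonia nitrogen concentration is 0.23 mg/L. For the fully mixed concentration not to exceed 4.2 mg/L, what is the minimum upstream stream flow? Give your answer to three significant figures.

Set C_mix = 4.2: (Q·0.2300 + 7820·21.00) / (Q + 7820) = 4.2
→ Q = 7820·(21.00 − 4.2)/(4.2 − 0.2300) = 33090 L/s.

33100 L/s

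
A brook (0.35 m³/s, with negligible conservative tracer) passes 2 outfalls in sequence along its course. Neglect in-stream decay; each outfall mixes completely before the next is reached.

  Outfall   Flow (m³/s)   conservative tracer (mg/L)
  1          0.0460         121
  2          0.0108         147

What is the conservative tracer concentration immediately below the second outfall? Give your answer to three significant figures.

Below outfall 1: Q → 0.3960 m³/s, C = (0.3500·0 + 0.04600·121.0)/0.3960 = 14.06 mg/L.
Below outfall 2: Q → 0.4068 m³/s, C = (0.3960·14.06 + 0.01080·147.0)/0.4068 = 17.59 mg/L.

17.6 mg/L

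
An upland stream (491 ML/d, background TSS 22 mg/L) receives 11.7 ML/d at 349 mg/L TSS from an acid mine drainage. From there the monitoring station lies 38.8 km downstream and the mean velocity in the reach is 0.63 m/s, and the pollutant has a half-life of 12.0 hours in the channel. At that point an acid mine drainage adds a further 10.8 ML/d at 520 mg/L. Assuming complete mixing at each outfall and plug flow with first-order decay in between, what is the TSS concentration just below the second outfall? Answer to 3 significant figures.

21.7 mg/L

Flow-weighted average: C = (491.0·22.00 + 11.70·349.0) / 502.7 = 14890/502.7 = 29.61 mg/L; combined flow 502.7 ML/d.
Travel time t = 38.8·1000 / 0.63 = 61590 s = 17.11 h.
Half-life 12.0 h → k = ln 2 / 12.0 = 0.05776 h⁻¹ = 1.386 d⁻¹.
First-order decay: C = 29.61·exp(−k·t) = 29.61·0.3723 = 11.02 mg/L.
Second outfall: C = (502.7·11.02 + 10.80·520.0)/513.5 = 21.73 mg/L.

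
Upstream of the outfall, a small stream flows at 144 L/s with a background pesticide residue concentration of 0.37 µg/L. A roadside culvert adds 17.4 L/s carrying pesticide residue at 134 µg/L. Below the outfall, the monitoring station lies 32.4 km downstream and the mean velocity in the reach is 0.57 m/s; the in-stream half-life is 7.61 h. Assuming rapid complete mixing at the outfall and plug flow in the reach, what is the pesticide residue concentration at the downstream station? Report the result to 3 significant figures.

After mixing, C = (144.0·0.3700 + 17.40·134.0) / 161.4 = 2385/161.4 = 14.78 µg/L.
Travel time t = 32.4·1000 / 0.57 = 56840 s = 15.79 h.
Half-life 7.61 h → k = ln 2 / 7.61 = 0.09108 h⁻¹ = 2.186 d⁻¹.
Decay over the reach: 14.78·exp(−kt) = 14.78·0.2374 = 3.507 µg/L.

3.51 µg/L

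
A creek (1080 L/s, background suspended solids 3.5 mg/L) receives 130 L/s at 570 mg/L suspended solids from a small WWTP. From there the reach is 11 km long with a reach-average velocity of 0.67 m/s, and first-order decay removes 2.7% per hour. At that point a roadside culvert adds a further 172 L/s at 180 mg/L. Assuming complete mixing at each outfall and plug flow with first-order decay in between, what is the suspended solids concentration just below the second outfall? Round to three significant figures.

72.1 mg/L

Mixed concentration C = ΣQC/ΣQ = (1080·3.500 + 130.0·570.0) / 1210 = 77880/1210 = 64.36 mg/L; combined flow 1210 L/s.
Travel time t = 11·1000 / 0.67 = 16420 s = 4.561 h.
2.7%/h lost → k = −ln(1 − 0.027) = 0.02737 h⁻¹.
First-order decay: C = 64.36·exp(−k·t) = 64.36·0.8826 = 56.81 mg/L.
Second outfall: C = (1210·56.81 + 172.0·180.0)/1382 = 72.14 mg/L.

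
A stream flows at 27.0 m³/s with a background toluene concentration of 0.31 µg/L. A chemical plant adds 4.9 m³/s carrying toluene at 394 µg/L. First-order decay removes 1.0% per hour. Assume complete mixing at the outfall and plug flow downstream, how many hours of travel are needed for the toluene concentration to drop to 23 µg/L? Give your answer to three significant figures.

96.7 h

Mass balance: C = (27.00·0.3100 + 4.900·394.0) / 31.90 = 1939/31.90 = 60.78 µg/L.
1.0%/h lost → k = −ln(1 − 0.01) = 0.01005 h⁻¹.
60.78·exp(−k·t) = 23 → t = ln(60.78/23)/k = 348100 s = 96.69 h.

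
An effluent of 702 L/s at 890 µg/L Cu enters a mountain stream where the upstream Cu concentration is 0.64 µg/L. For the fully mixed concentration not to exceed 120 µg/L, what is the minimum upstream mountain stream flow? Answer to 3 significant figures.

Set C_mix = 120: (Q·0.6400 + 702.0·890.0) / (Q + 702.0) = 120
→ Q = 702.0·(890.0 − 120)/(120 − 0.6400) = 4529 L/s.

4530 L/s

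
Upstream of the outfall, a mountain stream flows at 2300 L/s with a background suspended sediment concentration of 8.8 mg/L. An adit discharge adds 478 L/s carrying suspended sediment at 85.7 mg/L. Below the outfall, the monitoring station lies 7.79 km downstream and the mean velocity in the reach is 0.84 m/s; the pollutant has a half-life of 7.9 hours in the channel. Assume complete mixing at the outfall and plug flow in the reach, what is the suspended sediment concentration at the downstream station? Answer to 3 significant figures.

17.6 mg/L

Conservation of mass: C = (2300·8.800 + 478.0·85.70) / 2778 = 61200/2778 = 22.03 mg/L.
Travel time t = 7.79·1000 / 0.84 = 9274 s = 2.576 h.
Half-life 7.9 h → k = ln 2 / 7.9 = 0.08774 h⁻¹ = 2.106 d⁻¹.
Decay over the reach: 22.03·exp(−kt) = 22.03·0.7977 = 17.57 mg/L.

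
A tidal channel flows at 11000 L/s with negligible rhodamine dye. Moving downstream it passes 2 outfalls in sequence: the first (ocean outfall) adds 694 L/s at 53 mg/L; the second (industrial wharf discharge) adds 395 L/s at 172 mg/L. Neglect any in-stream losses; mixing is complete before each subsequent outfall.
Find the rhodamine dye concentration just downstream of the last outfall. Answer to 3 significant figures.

8.66 mg/L

After outfall 1: Q = 11000 + 694.0 = 11690 L/s; C = (11000·0 + 694.0·53.00)/11690 = 3.145 mg/L.
After outfall 2: Q = 11690 + 395.0 = 12090 L/s; C = (11690·3.145 + 395.0·172.0)/12090 = 8.663 mg/L.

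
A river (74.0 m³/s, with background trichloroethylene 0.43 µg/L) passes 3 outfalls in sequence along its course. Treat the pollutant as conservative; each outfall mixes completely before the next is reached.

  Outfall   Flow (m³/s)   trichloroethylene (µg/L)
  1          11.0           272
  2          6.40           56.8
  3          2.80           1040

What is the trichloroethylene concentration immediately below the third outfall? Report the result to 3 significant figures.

66.9 µg/L

Outfall 1: combined Q = 85.00 m³/s; C = (74.00·0.4300 + 11.00·272.0)/85.00 = 35.57 µg/L.
Outfall 2: combined Q = 91.40 m³/s; C = (85.00·35.57 + 6.400·56.80)/91.40 = 37.06 µg/L.
Outfall 3: combined Q = 94.20 m³/s; C = (91.40·37.06 + 2.800·1040)/94.20 = 66.87 µg/L.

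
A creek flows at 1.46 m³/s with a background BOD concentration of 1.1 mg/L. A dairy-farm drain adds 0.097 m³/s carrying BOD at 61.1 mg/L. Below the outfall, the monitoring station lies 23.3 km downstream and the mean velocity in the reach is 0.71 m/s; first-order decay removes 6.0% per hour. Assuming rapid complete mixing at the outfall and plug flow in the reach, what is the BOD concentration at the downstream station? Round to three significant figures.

Conservation of mass: C = (1.460·1.100 + 0.09700·61.10) / 1.557 = 7.533/1.557 = 4.838 mg/L.
Travel time t = 23.3·1000 / 0.71 = 32820 s = 9.116 h.
6.0%/h lost → k = −ln(1 − 0.06) = 0.06188 h⁻¹.
After decay, C = 4.838 × e^(−kt) = 4.838 × 0.5689 = 2.752 mg/L.

2.75 mg/L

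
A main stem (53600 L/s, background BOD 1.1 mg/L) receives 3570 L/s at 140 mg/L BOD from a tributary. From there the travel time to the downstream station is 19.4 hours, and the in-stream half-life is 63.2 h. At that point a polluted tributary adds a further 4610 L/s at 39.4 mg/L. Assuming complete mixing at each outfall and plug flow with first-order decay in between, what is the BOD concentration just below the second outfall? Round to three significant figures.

10.3 mg/L

Conservation of mass: C = (53600·1.100 + 3570·140.0) / 57170 = 558800/57170 = 9.774 mg/L; combined flow 57170 L/s.
Half-life 63.2 h → k = ln 2 / 63.2 = 0.01097 h⁻¹ = 0.2632 d⁻¹.
Applying C = C₀e^(−kt): 9.774 × 0.8083 = 7.900 mg/L.
Second outfall: C = (57170·7.900 + 4610·39.40)/61780 = 10.25 mg/L.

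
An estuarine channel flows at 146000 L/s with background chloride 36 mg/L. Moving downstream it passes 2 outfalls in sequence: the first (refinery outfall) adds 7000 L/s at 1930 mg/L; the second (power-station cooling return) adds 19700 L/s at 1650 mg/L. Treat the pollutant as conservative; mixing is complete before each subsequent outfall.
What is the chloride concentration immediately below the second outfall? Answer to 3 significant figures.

297 mg/L

Outfall 1: combined Q = 153000 L/s; C = (146000·36.00 + 7000·1930)/153000 = 122.7 mg/L.
Outfall 2: combined Q = 172700 L/s; C = (153000·122.7 + 19700·1650)/172700 = 296.9 mg/L.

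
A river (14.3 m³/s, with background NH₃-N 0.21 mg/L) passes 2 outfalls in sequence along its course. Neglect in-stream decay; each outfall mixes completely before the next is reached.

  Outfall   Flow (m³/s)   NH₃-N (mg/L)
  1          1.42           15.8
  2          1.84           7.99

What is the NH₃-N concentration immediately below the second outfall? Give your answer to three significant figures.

2.29 mg/L

After outfall 1: Q = 14.30 + 1.420 = 15.72 m³/s; C = (14.30·0.2100 + 1.420·15.80)/15.72 = 1.618 mg/L.
After outfall 2: Q = 15.72 + 1.840 = 17.56 m³/s; C = (15.72·1.618 + 1.840·7.990)/17.56 = 2.286 mg/L.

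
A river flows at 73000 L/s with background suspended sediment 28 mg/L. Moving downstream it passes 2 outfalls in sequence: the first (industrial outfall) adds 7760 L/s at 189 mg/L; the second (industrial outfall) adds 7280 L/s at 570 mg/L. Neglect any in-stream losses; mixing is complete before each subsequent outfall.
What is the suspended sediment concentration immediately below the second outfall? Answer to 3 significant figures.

Outfall 1: combined Q = 80760 L/s; C = (73000·28.00 + 7760·189.0)/80760 = 43.47 mg/L.
Outfall 2: combined Q = 88040 L/s; C = (80760·43.47 + 7280·570.0)/88040 = 87.01 mg/L.

87.0 mg/L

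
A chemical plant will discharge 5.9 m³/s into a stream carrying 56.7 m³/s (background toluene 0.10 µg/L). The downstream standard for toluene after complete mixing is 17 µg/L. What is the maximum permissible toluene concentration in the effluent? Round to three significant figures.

179 µg/L

At the limit, (Qr·Cr + Qe·Cₑ)/(Qr + Qe) = 17:
Cₑ = (62.60·17 − 56.70·0.1000) / 5.900 = 179.4 µg/L.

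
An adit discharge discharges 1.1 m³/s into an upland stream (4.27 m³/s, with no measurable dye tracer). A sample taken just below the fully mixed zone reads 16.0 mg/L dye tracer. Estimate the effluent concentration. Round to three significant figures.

78.1 mg/L

Mass balance: 4.270·0 + 1.100·Cₑ = 5.370·16.00
→ Cₑ = (5.370·16.00 − 4.270·0) / 1.100 = 78.11 mg/L.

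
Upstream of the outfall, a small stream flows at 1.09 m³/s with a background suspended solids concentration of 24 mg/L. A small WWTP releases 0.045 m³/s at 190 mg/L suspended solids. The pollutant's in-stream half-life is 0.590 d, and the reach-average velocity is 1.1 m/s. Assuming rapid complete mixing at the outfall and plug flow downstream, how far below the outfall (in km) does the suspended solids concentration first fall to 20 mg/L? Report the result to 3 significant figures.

34.4 km

Mixed concentration C = ΣQC/ΣQ = (1.090·24.00 + 0.04500·190.0) / 1.135 = 34.71/1.135 = 30.58 mg/L.
Half-life 0.590 d → k = ln 2 / 0.590 = 1.175 d⁻¹.
Set 30.58·exp(−k·t) = 20 → t = ln(30.58/20)/k = 31230 s = 8.675 h.
Distance = v·t = 1.1·31230 = 34350 m = 34.35 km.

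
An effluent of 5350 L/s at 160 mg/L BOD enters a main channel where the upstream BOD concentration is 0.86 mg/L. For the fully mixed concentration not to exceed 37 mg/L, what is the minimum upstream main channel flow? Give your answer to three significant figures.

18200 L/s

Set C_mix = 37: (Q·0.8600 + 5350·160.0) / (Q + 5350) = 37
→ Q = 5350·(160.0 − 37)/(37 − 0.8600) = 18210 L/s.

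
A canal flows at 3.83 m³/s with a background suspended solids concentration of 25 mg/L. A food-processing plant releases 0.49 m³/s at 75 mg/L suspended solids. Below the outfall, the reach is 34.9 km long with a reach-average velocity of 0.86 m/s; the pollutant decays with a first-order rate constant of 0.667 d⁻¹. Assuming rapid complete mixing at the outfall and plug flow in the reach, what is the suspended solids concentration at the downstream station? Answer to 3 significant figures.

22.4 mg/L

Flow-weighted average: C = (3.830·25.00 + 0.4900·75.00) / 4.320 = 132.5/4.320 = 30.67 mg/L.
Travel time t = 34.9·1000 / 0.86 = 40580 s = 11.27 h.
After decay, C = 30.67 × e^(−kt) = 30.67 × 0.7310 = 22.42 mg/L.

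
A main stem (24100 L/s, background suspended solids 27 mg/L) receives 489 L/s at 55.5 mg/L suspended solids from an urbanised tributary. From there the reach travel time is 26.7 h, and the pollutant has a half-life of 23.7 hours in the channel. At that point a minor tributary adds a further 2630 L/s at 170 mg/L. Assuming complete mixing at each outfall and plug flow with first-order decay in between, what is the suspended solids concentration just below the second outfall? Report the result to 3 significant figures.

Conservation of mass: C = (24100·27.00 + 489.0·55.50) / 24590 = 677800/24590 = 27.57 mg/L; combined flow 24590 L/s.
Half-life 23.7 h → k = ln 2 / 23.7 = 0.02925 h⁻¹ = 0.7019 d⁻¹.
After decay, C = 27.57 × e^(−kt) = 27.57 × 0.4580 = 12.63 mg/L.
Second outfall: C = (24590·12.63 + 2630·170.0)/27220 = 27.83 mg/L.

27.8 mg/L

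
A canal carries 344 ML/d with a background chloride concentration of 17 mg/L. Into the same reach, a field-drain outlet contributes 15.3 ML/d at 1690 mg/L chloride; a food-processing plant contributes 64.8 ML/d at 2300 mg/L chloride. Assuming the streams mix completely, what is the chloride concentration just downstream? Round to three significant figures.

426 mg/L

Mixed concentration C = ΣQC/ΣQ = (344.0·17.00 + 15.30·1690 + 64.80·2300) / 424.1 = 180700/424.1 = 426.2 mg/L.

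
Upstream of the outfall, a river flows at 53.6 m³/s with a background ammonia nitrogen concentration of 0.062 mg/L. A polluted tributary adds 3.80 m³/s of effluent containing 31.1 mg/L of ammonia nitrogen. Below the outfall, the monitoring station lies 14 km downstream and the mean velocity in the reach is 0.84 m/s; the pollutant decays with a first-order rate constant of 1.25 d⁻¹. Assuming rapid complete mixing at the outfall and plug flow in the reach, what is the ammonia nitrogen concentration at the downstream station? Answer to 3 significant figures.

Flow-weighted average: C = (53.60·0.06200 + 3.800·31.10) / 57.40 = 121.5/57.40 = 2.117 mg/L.
Travel time t = 14·1000 / 0.84 = 16670 s = 4.630 h.
Decay over the reach: 2.117·exp(−kt) = 2.117·0.7857 = 1.663 mg/L.

1.66 mg/L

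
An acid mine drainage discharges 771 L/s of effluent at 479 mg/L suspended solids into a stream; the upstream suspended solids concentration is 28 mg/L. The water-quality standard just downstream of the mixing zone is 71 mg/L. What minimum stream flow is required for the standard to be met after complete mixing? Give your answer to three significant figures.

Set C_mix = 71: (Q·28.00 + 771.0·479.0) / (Q + 771.0) = 71
→ Q = 771.0·(479.0 − 71)/(71 − 28.00) = 7316 L/s.

7320 L/s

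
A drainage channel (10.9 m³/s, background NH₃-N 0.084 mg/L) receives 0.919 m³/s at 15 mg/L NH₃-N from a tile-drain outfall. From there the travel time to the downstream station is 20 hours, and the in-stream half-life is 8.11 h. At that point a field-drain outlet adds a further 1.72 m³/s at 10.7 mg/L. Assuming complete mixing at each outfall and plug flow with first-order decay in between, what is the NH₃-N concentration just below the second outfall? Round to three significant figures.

1.56 mg/L

Mass balance: C = (10.90·0.08400 + 0.9190·15.00) / 11.82 = 14.70/11.82 = 1.244 mg/L; combined flow 11.82 m³/s.
Half-life 8.11 h → k = ln 2 / 8.11 = 0.08547 h⁻¹ = 2.051 d⁻¹.
First-order decay: C = 1.244·exp(−k·t) = 1.244·0.1810 = 0.2251 mg/L.
Second outfall: C = (11.82·0.2251 + 1.720·10.70)/13.54 = 1.556 mg/L.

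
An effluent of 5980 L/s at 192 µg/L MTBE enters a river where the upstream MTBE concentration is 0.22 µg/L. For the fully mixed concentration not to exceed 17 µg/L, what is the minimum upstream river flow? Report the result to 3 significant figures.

Set C_mix = 17: (Q·0.2200 + 5980·192.0) / (Q + 5980) = 17
→ Q = 5980·(192.0 − 17)/(17 − 0.2200) = 62370 L/s.

62400 L/s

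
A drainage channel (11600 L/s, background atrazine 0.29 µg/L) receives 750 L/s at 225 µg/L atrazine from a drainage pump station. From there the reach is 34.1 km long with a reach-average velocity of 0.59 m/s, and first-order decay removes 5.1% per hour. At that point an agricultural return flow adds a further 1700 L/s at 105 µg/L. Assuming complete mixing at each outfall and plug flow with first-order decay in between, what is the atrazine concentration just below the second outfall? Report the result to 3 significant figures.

Flow-weighted average: C = (11600·0.2900 + 750.0·225.0) / 12350 = 172100/12350 = 13.94 µg/L; combined flow 12350 L/s.
Travel time t = 34.1·1000 / 0.59 = 57800 s = 16.05 h.
5.1%/h lost → k = −ln(1 − 0.051) = 0.05235 h⁻¹.
First-order decay: C = 13.94·exp(−k·t) = 13.94·0.4315 = 6.014 µg/L.
Second outfall: C = (12350·6.014 + 1700·105.0)/14050 = 17.99 µg/L.

18.0 µg/L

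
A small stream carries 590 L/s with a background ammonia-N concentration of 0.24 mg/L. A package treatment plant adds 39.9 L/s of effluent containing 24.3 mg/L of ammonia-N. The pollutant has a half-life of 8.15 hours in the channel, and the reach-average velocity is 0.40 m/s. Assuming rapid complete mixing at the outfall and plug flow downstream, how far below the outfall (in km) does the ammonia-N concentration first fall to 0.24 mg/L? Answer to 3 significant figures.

33.8 km

Conservation of mass: C = (590.0·0.2400 + 39.90·24.30) / 629.9 = 1111/629.9 = 1.764 mg/L.
Half-life 8.15 h → k = ln 2 / 8.15 = 0.08505 h⁻¹ = 2.041 d⁻¹.
Set 1.764·exp(−k·t) = 0.24 → t = ln(1.764/0.24)/k = 84430 s = 23.45 h.
Distance = v·t = 0.40·84430 = 33770 m = 33.77 km.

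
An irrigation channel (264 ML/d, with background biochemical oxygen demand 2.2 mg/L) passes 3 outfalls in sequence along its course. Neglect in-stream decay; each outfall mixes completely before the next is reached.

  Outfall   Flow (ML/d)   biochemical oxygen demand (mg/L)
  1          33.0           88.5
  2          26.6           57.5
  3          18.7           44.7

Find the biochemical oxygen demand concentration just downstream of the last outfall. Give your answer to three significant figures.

17.1 mg/L

Below outfall 1: Q → 297.0 ML/d, C = (264.0·2.200 + 33.00·88.50)/297.0 = 11.79 mg/L.
Below outfall 2: Q → 323.6 ML/d, C = (297.0·11.79 + 26.60·57.50)/323.6 = 15.55 mg/L.
Below outfall 3: Q → 342.3 ML/d, C = (323.6·15.55 + 18.70·44.70)/342.3 = 17.14 mg/L.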